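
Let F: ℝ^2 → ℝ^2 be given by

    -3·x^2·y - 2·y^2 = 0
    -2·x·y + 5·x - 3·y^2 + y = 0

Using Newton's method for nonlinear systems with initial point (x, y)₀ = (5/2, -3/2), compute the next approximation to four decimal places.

(1.2509, -1.8514)

At (5/2, -3/2): F = (23.6250, 11.7500).
Jacobian J = [[-6·x·y, -3·x^2 - 4·y], [-2·y + 5, -2·x - 6·y + 1]].
At the point, J = [[22.5000, -12.7500], [8.0000, 5.0000]] (det J = 214.5000).
Solving J·Δ = −F gives Δ = (-1.2491, -0.3514).
Then the next iterate is (x, y)₁ = (1.2509, -1.8514).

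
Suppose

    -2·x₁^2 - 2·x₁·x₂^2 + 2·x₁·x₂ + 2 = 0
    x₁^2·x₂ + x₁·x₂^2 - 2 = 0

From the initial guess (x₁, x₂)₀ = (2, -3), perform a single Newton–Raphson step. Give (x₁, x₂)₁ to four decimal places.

(1.0588, -2.1471)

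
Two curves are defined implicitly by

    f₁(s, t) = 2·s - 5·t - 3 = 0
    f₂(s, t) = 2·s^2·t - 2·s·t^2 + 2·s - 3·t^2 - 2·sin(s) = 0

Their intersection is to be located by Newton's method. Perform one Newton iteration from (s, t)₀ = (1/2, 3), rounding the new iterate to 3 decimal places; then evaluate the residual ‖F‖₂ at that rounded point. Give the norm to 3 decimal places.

At (1/2, 3): F = (-17.000, -34.45885).
Jacobian J = [[2, -5], [4·s·t - 2·t^2 - 2·cos(s) + 2, 2·s^2 - 4·s·t - 6·t]].
At the point, J = [[2.000, -5.000], [-11.75517, -23.500]] (det J = -105.77583).
Solving J·Δ = −F gives Δ = (2.148, -2.541).
Then the next iterate is (s, t)₁ = (2.648, 0.459).
Re-evaluating at (2.648, 0.459): F = (0.001, 9.03753), so ‖F‖₂ = 9.038.

9.038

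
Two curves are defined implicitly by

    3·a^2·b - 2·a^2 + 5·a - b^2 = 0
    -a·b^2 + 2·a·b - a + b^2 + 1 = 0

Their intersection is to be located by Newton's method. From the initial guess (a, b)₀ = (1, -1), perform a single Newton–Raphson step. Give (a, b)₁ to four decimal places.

(0.2000, -1.6000)

At (1, -1): F = (-1.0000, -2.0000).
Jacobian J = [[6·a·b - 4·a + 5, 3·a^2 - 2·b], [-b^2 + 2·b - 1, -2·a·b + 2·a + 2·b]].
At the point, J = [[-5.0000, 5.0000], [-4.0000, 2.0000]] (det J = 10.0000).
Solving J·Δ = −F gives Δ = (-0.8000, -0.6000).
Then the next iterate is (a, b)₁ = (0.2000, -1.6000).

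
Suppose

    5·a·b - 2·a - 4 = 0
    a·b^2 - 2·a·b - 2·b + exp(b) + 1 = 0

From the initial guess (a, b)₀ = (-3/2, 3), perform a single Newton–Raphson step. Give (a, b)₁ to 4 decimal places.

(-0.3608, 1.8413)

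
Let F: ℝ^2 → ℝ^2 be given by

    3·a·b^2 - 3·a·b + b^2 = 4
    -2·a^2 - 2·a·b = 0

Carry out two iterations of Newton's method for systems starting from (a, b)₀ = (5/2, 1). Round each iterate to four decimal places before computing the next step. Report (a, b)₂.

At (5/2, 1): F = (-3.0000, -17.5000).
Jacobian J = [[3·b^2 - 3·b, 6·a·b - 3·a + 2·b], [-4·a - 2·b, -2·a]].
At the point, J = [[0.0000, 9.5000], [-12.0000, -5.0000]] (det J = 114.0000).
Solving J·Δ = −F gives Δ = (-1.5899, 0.3158).
Then the next iterate is (a, b)₁ = (0.9101, 1.3158).
Round to (0.9101, 1.3158) and repeat: F = (-1.134150, -4.051583), J = [[1.246589, 7.086357], [-6.2720, -1.8202]].
Δ = (-0.7297, 0.2884), so (a, b)₂ = (0.1804, 1.6042).

(0.1804, 1.6042)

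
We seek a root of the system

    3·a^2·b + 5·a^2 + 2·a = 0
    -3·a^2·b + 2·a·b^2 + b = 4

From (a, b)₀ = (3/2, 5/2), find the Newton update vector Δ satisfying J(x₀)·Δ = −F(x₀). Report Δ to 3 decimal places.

At (3/2, 5/2): F = (31.125, 0.375).
Jacobian J = [[6·a·b + 10·a + 2, 3·a^2], [-6·a·b + 2·b^2, -3·a^2 + 4·a·b + 1]].
At the point, J = [[39.500, 6.750], [-10.000, 9.250]] (det J = 432.875).
Solving J·Δ = −F gives Δ = (-0.659, -0.753).

(-0.659, -0.753)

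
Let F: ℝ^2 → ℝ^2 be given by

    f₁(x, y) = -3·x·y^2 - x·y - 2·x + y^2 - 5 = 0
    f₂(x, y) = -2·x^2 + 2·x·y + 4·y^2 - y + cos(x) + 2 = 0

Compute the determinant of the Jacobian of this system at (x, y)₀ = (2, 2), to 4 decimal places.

-412.0045

J = [[-3·y^2 - y - 2, -6·x·y - x + 2·y], [-4·x + 2·y - sin(x), 2·x + 8·y - 1]].
At the point, J = [[-16.0000, -22.0000], [-4.909297, 19.0000]].
det J = -412.0045.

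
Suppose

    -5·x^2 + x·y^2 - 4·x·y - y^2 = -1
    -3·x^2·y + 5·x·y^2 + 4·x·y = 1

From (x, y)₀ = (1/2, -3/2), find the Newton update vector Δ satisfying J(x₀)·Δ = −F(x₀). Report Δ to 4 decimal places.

(-0.5688, -0.4474)

At (1/2, -3/2): F = (1.6250, 2.7500).
Jacobian J = [[-10·x + y^2 - 4·y, 2·x·y - 4·x - 2·y], [-6·x·y + 5·y^2 + 4·y, -3·x^2 + 10·x·y + 4·x]].
At the point, J = [[3.2500, -0.5000], [9.7500, -6.2500]] (det J = -15.4375).
Solving J·Δ = −F gives Δ = (-0.5688, -0.4474).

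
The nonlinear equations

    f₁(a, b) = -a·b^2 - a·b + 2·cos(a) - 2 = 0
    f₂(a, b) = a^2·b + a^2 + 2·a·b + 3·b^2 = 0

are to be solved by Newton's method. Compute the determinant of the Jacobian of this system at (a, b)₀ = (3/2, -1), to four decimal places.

4.4962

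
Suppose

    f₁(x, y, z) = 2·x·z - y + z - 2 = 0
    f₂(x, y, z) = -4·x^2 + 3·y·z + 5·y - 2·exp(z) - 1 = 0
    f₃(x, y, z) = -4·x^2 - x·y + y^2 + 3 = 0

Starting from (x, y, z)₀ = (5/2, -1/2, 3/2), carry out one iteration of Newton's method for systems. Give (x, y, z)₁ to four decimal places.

(1.2571, 0.5674, 1.0493)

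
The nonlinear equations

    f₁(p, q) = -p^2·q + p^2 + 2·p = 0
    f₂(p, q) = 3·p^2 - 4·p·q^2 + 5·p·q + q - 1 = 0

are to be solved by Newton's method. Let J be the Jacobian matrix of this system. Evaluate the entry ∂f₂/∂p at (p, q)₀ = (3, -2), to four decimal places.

-8.0000

∂f₂/∂p = 6·p - 4·q^2 + 5·q.
At (3, -2) this is -8.0000.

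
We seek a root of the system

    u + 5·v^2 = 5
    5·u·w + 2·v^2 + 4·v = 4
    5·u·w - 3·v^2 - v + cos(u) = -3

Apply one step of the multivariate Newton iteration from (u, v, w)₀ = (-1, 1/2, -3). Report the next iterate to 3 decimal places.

At (-1, 1/2, -3): F = (-4.750, 13.500, 17.29030).
Jacobian J = [[1, 10·v, 0], [5·w, 4·v + 4, 5·u], [5·w - sin(u), -6·v - 1, 5·u]].
At the point, J = [[1.000, 5.000, 0.000], [-15.000, 6.000, -5.000], [-14.15853, -4.000, -5.000]] (det J = -71.03677).
Solving J·Δ = −F gives Δ = (2.009, 0.548, -2.671).
Then the next iterate is (u, v, w)₁ = (1.009, 1.048, -5.671).

(1.009, 1.048, -5.671)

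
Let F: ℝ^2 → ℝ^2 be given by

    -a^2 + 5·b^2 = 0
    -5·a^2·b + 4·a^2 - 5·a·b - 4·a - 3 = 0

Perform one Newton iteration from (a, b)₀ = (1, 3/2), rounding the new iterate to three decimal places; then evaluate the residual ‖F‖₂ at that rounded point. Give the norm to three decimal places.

At (1, 3/2): F = (10.250, -18.000).
Jacobian J = [[-2·a, 10·b], [-10·a·b + 8·a - 5·b - 4, -5·a^2 - 5·a]].
At the point, J = [[-2.000, 15.000], [-18.500, -10.000]] (det J = 297.500).
Solving J·Δ = −F gives Δ = (-0.563, -0.758).
Then the next iterate is (a, b)₁ = (0.437, 0.742).
Re-evaluating at (0.437, 0.742): F = (2.56185, -6.31389), so ‖F‖₂ = 6.814.

6.814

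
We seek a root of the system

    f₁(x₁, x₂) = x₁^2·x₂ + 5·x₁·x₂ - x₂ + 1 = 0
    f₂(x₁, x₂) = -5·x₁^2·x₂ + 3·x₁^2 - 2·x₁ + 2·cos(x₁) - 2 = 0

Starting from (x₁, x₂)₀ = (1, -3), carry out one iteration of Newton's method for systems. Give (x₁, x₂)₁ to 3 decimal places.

(0.905, -0.601)

At (1, -3): F = (-14.000, 15.08060).
Jacobian J = [[2·x₁·x₂ + 5·x₂, x₁^2 + 5·x₁ - 1], [-10·x₁·x₂ + 6·x₁ - 2·sin(x₁) - 2, -5·x₁^2]].
At the point, J = [[-21.000, 5.000], [32.31706, -5.000]] (det J = -56.58529).
Solving J·Δ = −F gives Δ = (-0.095, 2.399).
Then the next iterate is (x₁, x₂)₁ = (0.905, -0.601).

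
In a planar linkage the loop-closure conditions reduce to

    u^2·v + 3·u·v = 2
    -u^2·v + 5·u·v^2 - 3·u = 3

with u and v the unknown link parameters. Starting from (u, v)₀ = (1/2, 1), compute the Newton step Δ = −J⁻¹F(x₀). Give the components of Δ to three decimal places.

(-0.159, 0.507)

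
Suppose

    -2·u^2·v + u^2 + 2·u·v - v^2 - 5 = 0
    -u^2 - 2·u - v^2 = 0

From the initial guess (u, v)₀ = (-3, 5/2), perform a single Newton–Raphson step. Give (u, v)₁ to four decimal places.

At (-3, 5/2): F = (-62.2500, -9.2500).
Jacobian J = [[-4·u·v + 2·u + 2·v, -2·u^2 + 2·u - 2·v], [-2·u - 2, -2·v]].
At the point, J = [[29.0000, -29.0000], [4.0000, -5.0000]] (det J = -29.0000).
Solving J·Δ = −F gives Δ = (1.4828, -0.6638).
Then the next iterate is (u, v)₁ = (-1.5172, 1.8362).

(-1.5172, 1.8362)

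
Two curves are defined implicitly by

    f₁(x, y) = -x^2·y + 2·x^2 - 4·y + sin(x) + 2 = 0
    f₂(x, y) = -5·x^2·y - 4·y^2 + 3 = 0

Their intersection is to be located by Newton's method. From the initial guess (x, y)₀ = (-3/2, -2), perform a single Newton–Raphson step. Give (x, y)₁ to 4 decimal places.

(-0.9066, -0.2522)

At (-3/2, -2): F = (18.002505, 9.5000).
Jacobian J = [[-2·x·y + 4·x + cos(x), -x^2 - 4], [-10·x·y, -5·x^2 - 8·y]].
At the point, J = [[-11.929263, -6.2500], [-30.0000, 4.7500]] (det J = -244.163998).
Solving J·Δ = −F gives Δ = (0.5934, 1.7478).
Then the next iterate is (x, y)₁ = (-0.9066, -0.2522).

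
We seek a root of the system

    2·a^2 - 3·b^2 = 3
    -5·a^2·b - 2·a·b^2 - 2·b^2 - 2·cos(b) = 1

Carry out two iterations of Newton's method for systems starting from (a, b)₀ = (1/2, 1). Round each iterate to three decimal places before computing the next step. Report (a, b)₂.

(1.630, -4.070)

At (1/2, 1): F = (-5.500, -6.33060).
Jacobian J = [[4·a, -6·b], [-10·a·b - 2·b^2, -5·a^2 - 4·a·b - 4·b + 2·sin(b)]].
At the point, J = [[2.000, -6.000], [-7.000, -5.56706]] (det J = -53.13412).
Solving J·Δ = −F gives Δ = (-0.139, -0.963).
Then the next iterate is (a, b)₁ = (0.361, 0.037).
Round to (0.361, 0.037) and repeat: F = (-2.74347, -3.02647), J = [[1.444, -0.222], [-0.13631, -0.77905]].
Δ = (1.269, -4.107), so (a, b)₂ = (1.630, -4.070).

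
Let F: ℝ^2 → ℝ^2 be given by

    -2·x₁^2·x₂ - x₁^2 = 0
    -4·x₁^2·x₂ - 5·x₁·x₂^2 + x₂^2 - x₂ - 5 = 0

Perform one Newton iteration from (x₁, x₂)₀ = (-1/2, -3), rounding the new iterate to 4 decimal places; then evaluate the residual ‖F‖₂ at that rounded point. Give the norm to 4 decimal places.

8.4447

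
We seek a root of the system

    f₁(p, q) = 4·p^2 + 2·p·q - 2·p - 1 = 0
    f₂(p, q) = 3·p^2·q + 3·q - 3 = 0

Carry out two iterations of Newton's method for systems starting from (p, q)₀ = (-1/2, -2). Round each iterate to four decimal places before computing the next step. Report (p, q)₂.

(-0.4591, 0.8253)

At (-1/2, -2): F = (3.0000, -10.5000).
Jacobian J = [[8·p + 2·q - 2, 2·p], [6·p·q, 3·p^2 + 3]].
At the point, J = [[-10.0000, -1.0000], [6.0000, 3.7500]] (det J = -31.5000).
Solving J·Δ = −F gives Δ = (0.0238, 2.7619).
Then the next iterate is (p, q)₁ = (-0.4762, 0.7619).
Round to (-0.4762, 0.7619) and repeat: F = (0.133832, -0.195980), J = [[-4.2858, -0.9524], [-2.176901, 3.680299]].
Δ = (0.0171, 0.0634), so (p, q)₂ = (-0.4591, 0.8253).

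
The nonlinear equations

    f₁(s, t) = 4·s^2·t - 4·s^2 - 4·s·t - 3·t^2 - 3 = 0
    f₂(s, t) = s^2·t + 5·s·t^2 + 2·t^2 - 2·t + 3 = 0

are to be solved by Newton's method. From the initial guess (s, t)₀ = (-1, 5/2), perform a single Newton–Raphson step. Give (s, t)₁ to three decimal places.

At (-1, 5/2): F = (-5.750, -18.250).
Jacobian J = [[8·s·t - 8·s - 4·t, 4·s^2 - 4·s - 6·t], [2·s·t + 5·t^2, s^2 + 10·s·t + 4·t - 2]].
At the point, J = [[-22.000, -7.000], [26.250, -16.000]] (det J = 535.750).
Solving J·Δ = −F gives Δ = (0.067, -1.031).
Then the next iterate is (s, t)₁ = (-0.933, 1.469).

(-0.933, 1.469)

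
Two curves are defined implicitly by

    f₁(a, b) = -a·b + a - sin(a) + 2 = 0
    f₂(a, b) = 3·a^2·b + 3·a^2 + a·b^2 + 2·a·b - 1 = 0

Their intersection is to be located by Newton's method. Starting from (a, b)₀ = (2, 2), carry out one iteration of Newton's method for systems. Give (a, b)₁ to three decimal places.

(0.916, 1.862)

At (2, 2): F = (-0.90930, 51.000).
Jacobian J = [[-b - cos(a) + 1, -a], [6·a·b + 6·a + b^2 + 2·b, 3·a^2 + 2·a·b + 2·a]].
At the point, J = [[-0.58385, -2.000], [44.000, 24.000]] (det J = 73.98752).
Solving J·Δ = −F gives Δ = (-1.084, -0.138).
Then the next iterate is (a, b)₁ = (0.916, 1.862).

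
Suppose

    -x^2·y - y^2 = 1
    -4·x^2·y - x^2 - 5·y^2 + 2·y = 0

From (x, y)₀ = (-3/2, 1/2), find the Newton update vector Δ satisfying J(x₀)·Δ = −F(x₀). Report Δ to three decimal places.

At (-3/2, 1/2): F = (-2.375, -7.000).
Jacobian J = [[-2·x·y, -x^2 - 2·y], [-8·x·y - 2·x, -4·x^2 - 10·y + 2]].
At the point, J = [[1.500, -3.250], [9.000, -12.000]] (det J = 11.250).
Solving J·Δ = −F gives Δ = (-0.511, -0.967).

(-0.511, -0.967)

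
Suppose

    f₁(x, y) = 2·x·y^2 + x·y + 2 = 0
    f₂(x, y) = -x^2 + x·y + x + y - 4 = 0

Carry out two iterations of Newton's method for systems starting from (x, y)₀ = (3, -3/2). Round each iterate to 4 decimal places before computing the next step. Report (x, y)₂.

(-6.4446, -4.6490)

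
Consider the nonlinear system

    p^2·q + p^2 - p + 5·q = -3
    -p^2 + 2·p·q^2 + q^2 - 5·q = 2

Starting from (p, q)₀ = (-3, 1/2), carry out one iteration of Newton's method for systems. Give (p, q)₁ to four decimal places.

(-1.5000, 0.0000)

At (-3, 1/2): F = (22.0000, -14.7500).
Jacobian J = [[2·p·q + 2·p - 1, p^2 + 5], [-2·p + 2·q^2, 4·p·q + 2·q - 5]].
At the point, J = [[-10.0000, 14.0000], [6.5000, -10.0000]] (det J = 9.0000).
Solving J·Δ = −F gives Δ = (1.5000, -0.5000).
Then the next iterate is (p, q)₁ = (-1.5000, 0.0000).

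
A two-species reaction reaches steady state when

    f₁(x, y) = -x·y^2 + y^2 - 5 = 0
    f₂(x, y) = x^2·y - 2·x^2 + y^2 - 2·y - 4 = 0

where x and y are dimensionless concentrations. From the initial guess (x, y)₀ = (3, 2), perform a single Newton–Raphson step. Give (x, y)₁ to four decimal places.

(-0.9773, 2.3636)

At (3, 2): F = (-13.0000, -4.0000).
Jacobian J = [[-y^2, -2·x·y + 2·y], [2·x·y - 4·x, x^2 + 2·y - 2]].
At the point, J = [[-4.0000, -8.0000], [0.0000, 11.0000]] (det J = -44.0000).
Solving J·Δ = −F gives Δ = (-3.9773, 0.3636).
Then the next iterate is (x, y)₁ = (-0.9773, 2.3636).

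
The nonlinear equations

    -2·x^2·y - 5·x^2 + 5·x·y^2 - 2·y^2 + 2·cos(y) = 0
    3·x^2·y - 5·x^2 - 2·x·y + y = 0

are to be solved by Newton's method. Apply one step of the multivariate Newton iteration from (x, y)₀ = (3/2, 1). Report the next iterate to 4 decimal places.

(1.1732, 1.8180)

At (3/2, 1): F = (-9.169395, -6.5000).
Jacobian J = [[-4·x·y - 10·x + 5·y^2, -2·x^2 + 10·x·y - 4·y - 2·sin(y)], [6·x·y - 10·x - 2·y, 3·x^2 - 2·x + 1]].
At the point, J = [[-16.0000, 4.817058], [-8.0000, 4.7500]] (det J = -37.463536).
Solving J·Δ = −F gives Δ = (-0.3268, 0.8180).
Then the next iterate is (x, y)₁ = (1.1732, 1.8180).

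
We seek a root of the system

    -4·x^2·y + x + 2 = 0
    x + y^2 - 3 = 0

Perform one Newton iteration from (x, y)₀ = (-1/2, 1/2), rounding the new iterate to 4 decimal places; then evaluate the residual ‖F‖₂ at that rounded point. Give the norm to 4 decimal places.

7.4978

At (-1/2, 1/2): F = (1.0000, -3.2500).
Jacobian J = [[-8·x·y + 1, -4·x^2], [1, 2·y]].
At the point, J = [[3.0000, -1.0000], [1.0000, 1.0000]] (det J = 4.0000).
Solving J·Δ = −F gives Δ = (0.5625, 2.6875).
Then the next iterate is (x, y)₁ = (0.0625, 3.1875).
Re-evaluating at (0.0625, 3.1875): F = (2.012695, 7.222656), so ‖F‖₂ = 7.4978.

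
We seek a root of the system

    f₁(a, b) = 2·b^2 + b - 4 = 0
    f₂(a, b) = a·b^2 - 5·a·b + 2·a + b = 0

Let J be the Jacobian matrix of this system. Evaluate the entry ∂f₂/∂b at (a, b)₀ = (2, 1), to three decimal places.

-5.000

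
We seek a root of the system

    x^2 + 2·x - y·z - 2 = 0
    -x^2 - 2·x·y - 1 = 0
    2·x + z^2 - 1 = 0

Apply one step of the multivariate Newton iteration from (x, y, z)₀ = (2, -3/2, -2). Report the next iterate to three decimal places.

(1.020, -1.005, -0.740)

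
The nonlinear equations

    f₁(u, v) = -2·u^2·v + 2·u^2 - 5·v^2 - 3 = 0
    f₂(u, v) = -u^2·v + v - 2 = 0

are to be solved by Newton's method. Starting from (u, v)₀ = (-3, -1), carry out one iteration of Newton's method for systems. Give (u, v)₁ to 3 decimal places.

At (-3, -1): F = (28.000, 6.000).
Jacobian J = [[-4·u·v + 4·u, -2·u^2 - 10·v], [-2·u·v, -u^2 + 1]].
At the point, J = [[-24.000, -8.000], [-6.000, -8.000]] (det J = 144.000).
Solving J·Δ = −F gives Δ = (1.222, -0.167).
Then the next iterate is (u, v)₁ = (-1.778, -1.167).

(-1.778, -1.167)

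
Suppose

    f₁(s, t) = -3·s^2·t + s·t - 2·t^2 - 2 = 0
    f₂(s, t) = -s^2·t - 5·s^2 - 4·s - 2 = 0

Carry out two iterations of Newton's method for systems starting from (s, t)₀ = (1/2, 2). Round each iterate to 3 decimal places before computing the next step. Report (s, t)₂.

At (1/2, 2): F = (-10.500, -5.750).
Jacobian J = [[-6·s·t + t, -3·s^2 + s - 4·t], [-2·s·t - 10·s - 4, -s^2]].
At the point, J = [[-4.000, -8.250], [-11.000, -0.250]] (det J = -89.750).
Solving J·Δ = −F gives Δ = (-0.499, -1.031).
Then the next iterate is (s, t)₁ = (0.001, 0.969).
Round to (0.001, 0.969) and repeat: F = (-3.87696, -2.00401), J = [[0.96319, -3.87500], [-4.01194, 0.00000]].
Δ = (-0.500, -1.125), so (s, t)₂ = (-0.499, -0.156).

(-0.499, -0.156)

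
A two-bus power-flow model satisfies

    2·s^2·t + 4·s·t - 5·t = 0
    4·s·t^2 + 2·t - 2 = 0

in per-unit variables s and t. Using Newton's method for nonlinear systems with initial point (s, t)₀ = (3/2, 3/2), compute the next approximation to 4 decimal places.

(1.1597, 0.9281)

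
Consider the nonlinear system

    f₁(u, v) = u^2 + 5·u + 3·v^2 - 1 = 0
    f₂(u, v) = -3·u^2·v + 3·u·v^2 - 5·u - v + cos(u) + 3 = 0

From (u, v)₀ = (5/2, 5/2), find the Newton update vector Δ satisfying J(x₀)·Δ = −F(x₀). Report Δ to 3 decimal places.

At (5/2, 5/2): F = (36.500, -12.80114).
Jacobian J = [[2·u + 5, 6·v], [-6·u·v + 3·v^2 - sin(u) - 5, -3·u^2 + 6·u·v - 1]].
At the point, J = [[10.000, 15.000], [-24.34847, 17.750]] (det J = 542.72708).
Solving J·Δ = −F gives Δ = (-1.548, -1.402).

(-1.548, -1.402)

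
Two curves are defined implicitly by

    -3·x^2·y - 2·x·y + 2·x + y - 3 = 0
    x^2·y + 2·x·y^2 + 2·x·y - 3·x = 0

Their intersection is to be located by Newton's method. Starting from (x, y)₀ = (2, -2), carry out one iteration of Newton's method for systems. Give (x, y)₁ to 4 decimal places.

At (2, -2): F = (31.0000, -6.0000).
Jacobian J = [[-6·x·y - 2·y + 2, -3·x^2 - 2·x + 1], [2·x·y + 2·y^2 + 2·y - 3, x^2 + 4·x·y + 2·x]].
At the point, J = [[30.0000, -15.0000], [-7.0000, -8.0000]] (det J = -345.0000).
Solving J·Δ = −F gives Δ = (-0.9797, 0.1072).
Then the next iterate is (x, y)₁ = (1.0203, -1.8928).

(1.0203, -1.8928)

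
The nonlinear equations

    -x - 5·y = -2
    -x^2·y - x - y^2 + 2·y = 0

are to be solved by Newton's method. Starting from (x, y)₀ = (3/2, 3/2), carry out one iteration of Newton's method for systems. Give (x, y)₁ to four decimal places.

At (3/2, 3/2): F = (-7.0000, -4.1250).
Jacobian J = [[-1, -5], [-2·x·y - 1, -x^2 - 2·y + 2]].
At the point, J = [[-1.0000, -5.0000], [-5.5000, -3.2500]] (det J = -24.2500).
Solving J·Δ = −F gives Δ = (0.0876, -1.4175).
Then the next iterate is (x, y)₁ = (1.5876, 0.0825).

(1.5876, 0.0825)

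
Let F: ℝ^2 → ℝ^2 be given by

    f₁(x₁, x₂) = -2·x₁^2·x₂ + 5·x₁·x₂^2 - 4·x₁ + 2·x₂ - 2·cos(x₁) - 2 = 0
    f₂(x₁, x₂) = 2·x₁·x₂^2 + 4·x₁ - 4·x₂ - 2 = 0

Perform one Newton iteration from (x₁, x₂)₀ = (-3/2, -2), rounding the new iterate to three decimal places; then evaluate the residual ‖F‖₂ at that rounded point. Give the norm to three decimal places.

At (-3/2, -2): F = (-21.14147, -12.000).
Jacobian J = [[-4·x₁·x₂ + 5·x₂^2 + 2·sin(x₁) - 4, -2·x₁^2 + 10·x₁·x₂ + 2], [2·x₂^2 + 4, 4·x₁·x₂ - 4]].
At the point, J = [[2.00501, 27.500], [12.000, 8.000]] (det J = -313.95992).
Solving J·Δ = −F gives Δ = (0.512, 0.731).
Then the next iterate is (x₁, x₂)₁ = (-0.988, -1.269).
Re-evaluating at (-0.988, -1.269): F = (-7.16445, -4.05807), so ‖F‖₂ = 8.234.

8.234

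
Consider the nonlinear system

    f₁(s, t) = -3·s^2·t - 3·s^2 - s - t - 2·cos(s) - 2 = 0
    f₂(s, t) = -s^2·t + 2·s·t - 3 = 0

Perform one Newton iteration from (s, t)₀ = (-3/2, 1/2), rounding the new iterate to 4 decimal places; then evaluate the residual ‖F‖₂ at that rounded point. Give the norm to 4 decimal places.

At (-3/2, 1/2): F = (-11.266474, -5.6250).
Jacobian J = [[-6·s·t - 6·s + 2·sin(s) - 1, -3·s^2 - 1], [-2·s·t + 2·t, -s^2 + 2·s]].
At the point, J = [[10.505010, -7.7500], [2.5000, -5.2500]] (det J = -35.776303).
Solving J·Δ = −F gives Δ = (0.4348, -0.8644).
Then the next iterate is (s, t)₁ = (-1.0652, -0.3644).
Re-evaluating at (-1.0652, -0.3644): F = (-3.702611, -1.810215), so ‖F‖₂ = 4.1214.

4.1214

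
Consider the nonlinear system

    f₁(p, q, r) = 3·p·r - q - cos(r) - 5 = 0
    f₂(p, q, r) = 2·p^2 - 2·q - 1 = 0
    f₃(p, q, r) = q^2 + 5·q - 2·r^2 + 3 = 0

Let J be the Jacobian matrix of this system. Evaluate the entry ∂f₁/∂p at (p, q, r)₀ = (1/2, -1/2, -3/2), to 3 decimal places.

∂f₁/∂p = 3·r.
At (1/2, -1/2, -3/2) this is -4.500.

-4.500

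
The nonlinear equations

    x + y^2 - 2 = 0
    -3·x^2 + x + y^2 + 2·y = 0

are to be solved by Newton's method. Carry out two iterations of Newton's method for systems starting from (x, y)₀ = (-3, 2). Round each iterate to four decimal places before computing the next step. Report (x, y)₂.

At (-3, 2): F = (-1.0000, -22.0000).
Jacobian J = [[1, 2·y], [-6·x + 1, 2·y + 2]].
At the point, J = [[1.0000, 4.0000], [19.0000, 6.0000]] (det J = -70.0000).
Solving J·Δ = −F gives Δ = (1.1714, -0.0429).
Then the next iterate is (x, y)₁ = (-1.8286, 1.9571).
Round to (-1.8286, 1.9571) and repeat: F = (0.001640, -4.115493), J = [[1.0000, 3.9142], [11.9716, 5.9142]].
Δ = (0.3937, -0.1010), so (x, y)₂ = (-1.4349, 1.8561).

(-1.4349, 1.8561)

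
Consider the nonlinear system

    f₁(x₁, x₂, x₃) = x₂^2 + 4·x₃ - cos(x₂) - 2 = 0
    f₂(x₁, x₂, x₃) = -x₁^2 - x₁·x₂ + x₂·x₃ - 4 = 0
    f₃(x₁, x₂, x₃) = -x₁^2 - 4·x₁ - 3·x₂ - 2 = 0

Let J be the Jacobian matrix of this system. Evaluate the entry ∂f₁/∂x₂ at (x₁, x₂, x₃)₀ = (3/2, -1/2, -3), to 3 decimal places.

-1.479

∂f₁/∂x₂ = 2·x₂ + sin(x₂).
At (3/2, -1/2, -3) this is -1.479.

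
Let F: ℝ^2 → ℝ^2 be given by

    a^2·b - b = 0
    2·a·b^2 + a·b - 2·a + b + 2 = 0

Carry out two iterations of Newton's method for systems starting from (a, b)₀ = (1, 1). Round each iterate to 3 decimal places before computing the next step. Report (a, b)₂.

At (1, 1): F = (0.000, 4.000).
Jacobian J = [[2·a·b, a^2 - 1], [2·b^2 + b - 2, 4·a·b + a + 1]].
At the point, J = [[2.000, 0.000], [1.000, 6.000]] (det J = 12.000).
Solving J·Δ = −F gives Δ = (0.000, -0.667).
Then the next iterate is (a, b)₁ = (1.000, 0.333).
Round to (1.000, 0.333) and repeat: F = (0.000, 0.88778), J = [[0.666, 0.000], [-1.44522, 3.332]].
Δ = (0.000, -0.266), so (a, b)₂ = (1.000, 0.067).

(1.000, 0.067)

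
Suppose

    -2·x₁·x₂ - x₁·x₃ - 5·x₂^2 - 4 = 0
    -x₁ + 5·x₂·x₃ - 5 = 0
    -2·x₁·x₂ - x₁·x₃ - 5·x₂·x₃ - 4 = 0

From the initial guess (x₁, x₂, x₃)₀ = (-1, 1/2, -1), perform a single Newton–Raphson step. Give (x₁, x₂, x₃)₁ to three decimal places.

At (-1, 1/2, -1): F = (-5.250, -6.500, -1.500).
Jacobian J = [[-2·x₂ - x₃, -2·x₁ - 10·x₂, -x₁], [-1, 5·x₃, 5·x₂], [-2·x₂ - x₃, -2·x₁ - 5·x₃, -x₁ - 5·x₂]].
At the point, J = [[0.000, -3.000, 1.000], [-1.000, -5.000, 2.500], [0.000, 7.000, -1.500]] (det J = -2.500).
Solving J·Δ = −F gives Δ = (16.000, 3.750, 16.500).
Then the next iterate is (x₁, x₂, x₃)₁ = (15.000, 4.250, 15.500).

(15.000, 4.250, 15.500)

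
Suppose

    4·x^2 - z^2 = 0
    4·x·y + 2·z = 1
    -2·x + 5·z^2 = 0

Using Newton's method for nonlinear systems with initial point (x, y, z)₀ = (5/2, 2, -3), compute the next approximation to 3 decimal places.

(1.276, 1.397, -1.585)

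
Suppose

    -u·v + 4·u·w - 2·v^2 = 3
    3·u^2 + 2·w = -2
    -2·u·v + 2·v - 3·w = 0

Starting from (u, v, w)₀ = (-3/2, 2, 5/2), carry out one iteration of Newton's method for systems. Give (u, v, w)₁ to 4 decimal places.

(-0.3428, 1.4251, 0.8323)

At (-3/2, 2, 5/2): F = (-23.0000, 13.7500, 2.5000).
Jacobian J = [[-v + 4·w, -u - 4·v, 4·u], [6·u, 0, 2], [-2·v, -2·u + 2, -3]].
At the point, J = [[8.0000, -6.5000, -6.0000], [-9.0000, 0.0000, 2.0000], [-4.0000, 5.0000, -3.0000]] (det J = 417.5000).
Solving J·Δ = −F gives Δ = (1.1572, -0.5749, -1.6677).
Then the next iterate is (u, v, w)₁ = (-0.3428, 1.4251, 0.8323).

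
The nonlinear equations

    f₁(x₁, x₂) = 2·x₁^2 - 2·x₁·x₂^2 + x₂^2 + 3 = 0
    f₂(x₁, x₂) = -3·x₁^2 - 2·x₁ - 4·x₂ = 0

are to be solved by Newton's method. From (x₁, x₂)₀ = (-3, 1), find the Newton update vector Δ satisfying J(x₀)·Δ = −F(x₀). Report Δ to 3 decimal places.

At (-3, 1): F = (28.000, -25.000).
Jacobian J = [[4·x₁ - 2·x₂^2, -4·x₁·x₂ + 2·x₂], [-6·x₁ - 2, -4]].
At the point, J = [[-14.000, 14.000], [16.000, -4.000]] (det J = -168.000).
Solving J·Δ = −F gives Δ = (1.417, -0.583).

(1.417, -0.583)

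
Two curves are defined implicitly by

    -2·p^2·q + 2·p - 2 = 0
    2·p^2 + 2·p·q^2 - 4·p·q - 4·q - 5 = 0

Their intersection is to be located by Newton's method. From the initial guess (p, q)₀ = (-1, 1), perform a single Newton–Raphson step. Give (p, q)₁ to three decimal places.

At (-1, 1): F = (-6.000, -5.000).
Jacobian J = [[-4·p·q + 2, -2·p^2], [4·p + 2·q^2 - 4·q, 4·p·q - 4·p - 4]].
At the point, J = [[6.000, -2.000], [-6.000, -4.000]] (det J = -36.000).
Solving J·Δ = −F gives Δ = (0.389, -1.833).
Then the next iterate is (p, q)₁ = (-0.611, -0.833).

(-0.611, -0.833)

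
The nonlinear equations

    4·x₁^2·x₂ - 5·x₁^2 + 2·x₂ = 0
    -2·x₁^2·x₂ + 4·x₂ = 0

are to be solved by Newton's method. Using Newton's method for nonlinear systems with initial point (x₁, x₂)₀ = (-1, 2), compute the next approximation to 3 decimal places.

(-1.167, 0.667)

At (-1, 2): F = (7.000, 4.000).
Jacobian J = [[8·x₁·x₂ - 10·x₁, 4·x₁^2 + 2], [-4·x₁·x₂, -2·x₁^2 + 4]].
At the point, J = [[-6.000, 6.000], [8.000, 2.000]] (det J = -60.000).
Solving J·Δ = −F gives Δ = (-0.167, -1.333).
Then the next iterate is (x₁, x₂)₁ = (-1.167, 0.667).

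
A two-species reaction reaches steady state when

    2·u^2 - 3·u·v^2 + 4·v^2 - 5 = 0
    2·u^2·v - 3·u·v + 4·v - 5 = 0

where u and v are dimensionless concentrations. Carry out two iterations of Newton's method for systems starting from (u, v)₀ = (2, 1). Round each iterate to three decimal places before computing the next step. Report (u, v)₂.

(1.781, 1.000)

At (2, 1): F = (1.000, 1.000).
Jacobian J = [[4·u - 3·v^2, -6·u·v + 8·v], [4·u·v - 3·v, 2·u^2 - 3·u + 4]].
At the point, J = [[5.000, -4.000], [5.000, 6.000]] (det J = 50.000).
Solving J·Δ = −F gives Δ = (-0.200, 0.000).
Then the next iterate is (u, v)₁ = (1.800, 1.000).
Round to (1.800, 1.000) and repeat: F = (0.080, 0.080), J = [[4.200, -2.800], [4.200, 5.080]].
Δ = (-0.019, 0.000), so (u, v)₂ = (1.781, 1.000).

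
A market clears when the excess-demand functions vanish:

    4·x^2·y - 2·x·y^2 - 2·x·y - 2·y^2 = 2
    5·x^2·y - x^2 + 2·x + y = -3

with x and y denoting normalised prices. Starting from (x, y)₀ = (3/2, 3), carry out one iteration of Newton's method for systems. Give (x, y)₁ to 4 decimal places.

(0.9873, 1.5353)

At (3/2, 3): F = (-29.0000, 40.5000).
Jacobian J = [[8·x·y - 2·y^2 - 2·y, 4·x^2 - 4·x·y - 2·x - 4·y], [10·x·y - 2·x + 2, 5·x^2 + 1]].
At the point, J = [[12.0000, -24.0000], [44.0000, 12.2500]] (det J = 1203.0000).
Solving J·Δ = −F gives Δ = (-0.5127, -1.4647).
Then the next iterate is (x, y)₁ = (0.9873, 1.5353).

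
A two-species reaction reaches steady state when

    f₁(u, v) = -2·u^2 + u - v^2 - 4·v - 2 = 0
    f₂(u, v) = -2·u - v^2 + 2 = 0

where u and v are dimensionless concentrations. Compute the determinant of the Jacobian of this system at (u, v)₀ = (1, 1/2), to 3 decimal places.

-7.000

J = [[-4·u + 1, -2·v - 4], [-2, -2·v]].
At the point, J = [[-3.000, -5.000], [-2.000, -1.000]].
det J = -7.000.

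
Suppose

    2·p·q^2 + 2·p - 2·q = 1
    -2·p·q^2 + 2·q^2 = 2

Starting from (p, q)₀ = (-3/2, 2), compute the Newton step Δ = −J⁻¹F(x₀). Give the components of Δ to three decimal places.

(1.682, -0.227)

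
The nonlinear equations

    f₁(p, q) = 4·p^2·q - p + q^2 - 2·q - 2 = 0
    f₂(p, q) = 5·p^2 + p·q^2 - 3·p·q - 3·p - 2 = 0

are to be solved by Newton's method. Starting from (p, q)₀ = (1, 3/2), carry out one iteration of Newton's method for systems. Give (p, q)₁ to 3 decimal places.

(1.474, 0.008)

At (1, 3/2): F = (2.250, -2.250).
Jacobian J = [[8·p·q - 1, 4·p^2 + 2·q - 2], [10·p + q^2 - 3·q - 3, 2·p·q - 3·p]].
At the point, J = [[11.000, 5.000], [4.750, 0.000]] (det J = -23.750).
Solving J·Δ = −F gives Δ = (0.474, -1.492).
Then the next iterate is (p, q)₁ = (1.474, 0.008).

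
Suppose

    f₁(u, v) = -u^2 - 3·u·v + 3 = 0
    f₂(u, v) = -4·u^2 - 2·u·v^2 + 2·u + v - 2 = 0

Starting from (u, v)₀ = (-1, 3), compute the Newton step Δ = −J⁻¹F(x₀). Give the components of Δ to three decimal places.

At (-1, 3): F = (11.000, 13.000).
Jacobian J = [[-2·u - 3·v, -3·u], [-8·u - 2·v^2 + 2, -4·u·v + 1]].
At the point, J = [[-7.000, 3.000], [-8.000, 13.000]] (det J = -67.000).
Solving J·Δ = −F gives Δ = (1.552, -0.045).

(1.552, -0.045)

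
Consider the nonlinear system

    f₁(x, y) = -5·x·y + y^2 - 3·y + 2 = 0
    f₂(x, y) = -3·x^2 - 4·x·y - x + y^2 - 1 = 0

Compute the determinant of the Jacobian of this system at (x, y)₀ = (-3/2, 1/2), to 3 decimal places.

-50.500

J = [[-5·y, -5·x + 2·y - 3], [-6·x - 4·y - 1, -4·x + 2·y]].
At the point, J = [[-2.500, 5.500], [6.000, 7.000]].
det J = -50.500.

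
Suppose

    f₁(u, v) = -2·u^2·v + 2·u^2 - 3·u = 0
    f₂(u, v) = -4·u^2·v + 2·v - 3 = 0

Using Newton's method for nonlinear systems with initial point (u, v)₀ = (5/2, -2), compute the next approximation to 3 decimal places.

(1.240, -2.322)

At (5/2, -2): F = (30.000, 43.000).
Jacobian J = [[-4·u·v + 4·u - 3, -2·u^2], [-8·u·v, -4·u^2 + 2]].
At the point, J = [[27.000, -12.500], [40.000, -23.000]] (det J = -121.000).
Solving J·Δ = −F gives Δ = (-1.260, -0.322).
Then the next iterate is (u, v)₁ = (1.240, -2.322).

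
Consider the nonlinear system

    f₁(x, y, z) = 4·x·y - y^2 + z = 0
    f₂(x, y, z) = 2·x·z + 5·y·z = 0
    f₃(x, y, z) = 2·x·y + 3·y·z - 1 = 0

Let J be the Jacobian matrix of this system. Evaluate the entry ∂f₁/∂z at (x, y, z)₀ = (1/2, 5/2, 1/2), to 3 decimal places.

1.000

∂f₁/∂z = 1.
At (1/2, 5/2, 1/2) this is 1.000.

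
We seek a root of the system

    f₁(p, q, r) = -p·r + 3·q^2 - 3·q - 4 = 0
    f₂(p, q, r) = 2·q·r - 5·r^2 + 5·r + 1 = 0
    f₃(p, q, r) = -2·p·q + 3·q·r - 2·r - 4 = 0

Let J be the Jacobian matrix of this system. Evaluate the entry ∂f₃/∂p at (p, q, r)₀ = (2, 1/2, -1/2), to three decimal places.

∂f₃/∂p = -2·q.
At (2, 1/2, -1/2) this is -1.000.

-1.000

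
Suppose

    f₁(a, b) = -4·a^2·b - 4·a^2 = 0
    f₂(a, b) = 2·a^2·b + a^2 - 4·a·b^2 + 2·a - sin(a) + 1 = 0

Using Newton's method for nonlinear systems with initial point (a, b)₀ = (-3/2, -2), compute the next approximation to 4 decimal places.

At (-3/2, -2): F = (9.0000, 16.247495).
Jacobian J = [[-8·a·b - 8·a, -4·a^2], [4·a·b + 2·a - 4·b^2 - cos(a) + 2, 2·a^2 - 8·a·b]].
At the point, J = [[-12.0000, -9.0000], [-5.070737, -19.5000]] (det J = 188.363365).
Solving J·Δ = −F gives Δ = (0.1554, 0.7928).
Then the next iterate is (a, b)₁ = (-1.3446, -1.2072).

(-1.3446, -1.2072)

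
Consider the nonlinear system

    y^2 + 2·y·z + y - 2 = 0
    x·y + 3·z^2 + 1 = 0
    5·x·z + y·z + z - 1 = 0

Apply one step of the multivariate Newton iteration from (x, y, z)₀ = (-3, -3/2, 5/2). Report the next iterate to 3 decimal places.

(-1.559, 0.305, 1.388)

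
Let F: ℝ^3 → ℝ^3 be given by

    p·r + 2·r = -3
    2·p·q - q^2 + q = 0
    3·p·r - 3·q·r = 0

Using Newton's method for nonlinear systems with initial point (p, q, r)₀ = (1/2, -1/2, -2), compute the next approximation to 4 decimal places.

(-0.1875, -0.3125, -1.7500)

At (1/2, -1/2, -2): F = (-2.0000, -1.2500, -6.0000).
Jacobian J = [[r, 0, p + 2], [2·q, 2·p - 2·q + 1, 0], [3·r, -3·r, 3·p - 3·q]].
At the point, J = [[-2.0000, 0.0000, 2.5000], [-1.0000, 3.0000, 0.0000], [-6.0000, 6.0000, 3.0000]] (det J = 12.0000).
Solving J·Δ = −F gives Δ = (-0.6875, 0.1875, 0.2500).
Then the next iterate is (p, q, r)₁ = (-0.1875, -0.3125, -1.7500).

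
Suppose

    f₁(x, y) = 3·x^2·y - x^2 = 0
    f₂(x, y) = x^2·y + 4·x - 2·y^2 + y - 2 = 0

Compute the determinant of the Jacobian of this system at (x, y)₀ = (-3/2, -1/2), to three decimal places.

2.250

J = [[6·x·y - 2·x, 3·x^2], [2·x·y + 4, x^2 - 4·y + 1]].
At the point, J = [[7.500, 6.750], [5.500, 5.250]].
det J = 2.250.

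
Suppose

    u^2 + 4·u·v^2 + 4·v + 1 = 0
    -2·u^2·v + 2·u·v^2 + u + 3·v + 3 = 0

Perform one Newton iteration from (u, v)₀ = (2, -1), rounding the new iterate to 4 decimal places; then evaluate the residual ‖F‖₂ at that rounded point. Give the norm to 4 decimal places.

At (2, -1): F = (9.0000, 14.0000).
Jacobian J = [[2·u + 4·v^2, 8·u·v + 4], [-4·u·v + 2·v^2 + 1, -2·u^2 + 4·u·v + 3]].
At the point, J = [[8.0000, -12.0000], [11.0000, -13.0000]] (det J = 28.0000).
Solving J·Δ = −F gives Δ = (-1.8214, -0.4643).
Then the next iterate is (u, v)₁ = (0.1786, -1.4643).
Re-evaluating at (0.1786, -1.4643): F = (-3.293504, -0.354985), so ‖F‖₂ = 3.3126.

3.3126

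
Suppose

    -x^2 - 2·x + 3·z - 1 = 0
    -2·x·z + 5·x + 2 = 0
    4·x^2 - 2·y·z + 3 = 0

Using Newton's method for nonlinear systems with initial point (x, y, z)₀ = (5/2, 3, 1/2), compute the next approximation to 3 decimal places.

(1.728, 1.870, 2.283)

At (5/2, 3, 1/2): F = (-10.750, 12.000, 25.000).
Jacobian J = [[-2·x - 2, 0, 3], [-2·z + 5, 0, -2·x], [8·x, -2·z, -2·y]].
At the point, J = [[-7.000, 0.000, 3.000], [4.000, 0.000, -5.000], [20.000, -1.000, -6.000]] (det J = 23.000).
Solving J·Δ = −F gives Δ = (-0.772, -1.130, 1.783).
Then the next iterate is (x, y, z)₁ = (1.728, 1.870, 2.283).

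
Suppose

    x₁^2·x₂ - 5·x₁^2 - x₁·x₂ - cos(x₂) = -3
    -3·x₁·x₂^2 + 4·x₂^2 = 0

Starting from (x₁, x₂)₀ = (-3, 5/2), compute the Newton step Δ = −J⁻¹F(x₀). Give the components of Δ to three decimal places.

(1.670, -0.768)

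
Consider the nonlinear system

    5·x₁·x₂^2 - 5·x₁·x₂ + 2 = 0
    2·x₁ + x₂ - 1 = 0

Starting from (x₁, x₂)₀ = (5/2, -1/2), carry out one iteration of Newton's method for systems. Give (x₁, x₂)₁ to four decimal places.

(0.6605, -0.3209)

At (5/2, -1/2): F = (11.3750, 3.5000).
Jacobian J = [[5·x₂^2 - 5·x₂, 10·x₁·x₂ - 5·x₁], [2, 1]].
At the point, J = [[3.7500, -25.0000], [2.0000, 1.0000]] (det J = 53.7500).
Solving J·Δ = −F gives Δ = (-1.8395, 0.1791).
Then the next iterate is (x₁, x₂)₁ = (0.6605, -0.3209).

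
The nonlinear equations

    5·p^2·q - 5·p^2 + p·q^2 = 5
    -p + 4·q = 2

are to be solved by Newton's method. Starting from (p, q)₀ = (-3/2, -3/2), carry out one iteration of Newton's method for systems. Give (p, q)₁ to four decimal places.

(-1.2504, 0.1874)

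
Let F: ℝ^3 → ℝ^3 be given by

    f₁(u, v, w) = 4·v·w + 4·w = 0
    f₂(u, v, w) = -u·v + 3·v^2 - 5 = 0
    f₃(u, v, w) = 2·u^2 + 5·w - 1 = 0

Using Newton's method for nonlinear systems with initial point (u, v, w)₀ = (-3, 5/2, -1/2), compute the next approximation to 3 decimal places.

(-1.642, 1.508, -0.142)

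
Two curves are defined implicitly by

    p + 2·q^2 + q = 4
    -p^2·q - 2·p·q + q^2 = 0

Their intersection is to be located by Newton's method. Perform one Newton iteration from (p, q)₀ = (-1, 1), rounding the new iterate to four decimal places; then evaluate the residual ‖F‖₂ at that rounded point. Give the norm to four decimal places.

9.0796

At (-1, 1): F = (-2.0000, 2.0000).
Jacobian J = [[1, 4·q + 1], [-2·p·q - 2·q, -p^2 - 2·p + 2·q]].
At the point, J = [[1.0000, 5.0000], [0.0000, 3.0000]] (det J = 3.0000).
Solving J·Δ = −F gives Δ = (5.3333, -0.6667).
Then the next iterate is (p, q)₁ = (4.3333, 0.3333).
Re-evaluating at (4.3333, 0.3333): F = (0.888778, -9.036026), so ‖F‖₂ = 9.0796.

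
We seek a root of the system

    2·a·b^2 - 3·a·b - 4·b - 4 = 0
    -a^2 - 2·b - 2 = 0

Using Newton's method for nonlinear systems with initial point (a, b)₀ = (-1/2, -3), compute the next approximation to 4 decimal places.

At (-1/2, -3): F = (-5.5000, 3.7500).
Jacobian J = [[2·b^2 - 3·b, 4·a·b - 3·a - 4], [-2·a, -2]].
At the point, J = [[27.0000, 3.5000], [1.0000, -2.0000]] (det J = -57.5000).
Solving J·Δ = −F gives Δ = (-0.0370, 1.8565).
Then the next iterate is (a, b)₁ = (-0.5370, -1.1435).

(-0.5370, -1.1435)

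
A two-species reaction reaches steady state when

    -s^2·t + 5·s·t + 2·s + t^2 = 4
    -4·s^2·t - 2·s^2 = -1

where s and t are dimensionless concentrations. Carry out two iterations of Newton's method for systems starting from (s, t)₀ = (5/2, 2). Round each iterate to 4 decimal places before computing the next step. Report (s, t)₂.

At (5/2, 2): F = (17.5000, -61.5000).
Jacobian J = [[-2·s·t + 5·t + 2, -s^2 + 5·s + 2·t], [-8·s·t - 4·s, -4·s^2]].
At the point, J = [[2.0000, 10.2500], [-50.0000, -25.0000]] (det J = 462.5000).
Solving J·Δ = −F gives Δ = (-0.4170, -1.6259).
Then the next iterate is (s, t)₁ = (2.0830, 0.3741).
Round to (2.0830, 0.3741) and repeat: F = (2.579024, -14.170491), J = [[2.311999, 6.824311], [-14.566002, -17.355556]].
Δ = (-0.8763, -0.0810), so (s, t)₂ = (1.2067, 0.2931).

(1.2067, 0.2931)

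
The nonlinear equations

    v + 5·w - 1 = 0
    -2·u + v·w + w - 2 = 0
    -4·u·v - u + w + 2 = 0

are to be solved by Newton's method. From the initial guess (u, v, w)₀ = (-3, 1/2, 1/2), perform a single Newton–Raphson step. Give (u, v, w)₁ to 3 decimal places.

At (-3, 1/2, 1/2): F = (2.000, 4.750, 11.500).
Jacobian J = [[0, 1, 5], [-2, w, v + 1], [-4·v - 1, -4·u, 1]].
At the point, J = [[0.000, 1.000, 5.000], [-2.000, 0.500, 1.500], [-3.000, 12.000, 1.000]] (det J = -115.000).
Solving J·Δ = −F gives Δ = (2.033, -0.424, -0.315).
Then the next iterate is (u, v, w)₁ = (-0.967, 0.076, 0.185).

(-0.967, 0.076, 0.185)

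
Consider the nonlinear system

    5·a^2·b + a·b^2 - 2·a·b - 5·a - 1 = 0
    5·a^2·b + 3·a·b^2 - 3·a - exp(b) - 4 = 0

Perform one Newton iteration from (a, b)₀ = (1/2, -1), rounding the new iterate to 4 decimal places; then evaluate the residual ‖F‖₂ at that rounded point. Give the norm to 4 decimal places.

1.6944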